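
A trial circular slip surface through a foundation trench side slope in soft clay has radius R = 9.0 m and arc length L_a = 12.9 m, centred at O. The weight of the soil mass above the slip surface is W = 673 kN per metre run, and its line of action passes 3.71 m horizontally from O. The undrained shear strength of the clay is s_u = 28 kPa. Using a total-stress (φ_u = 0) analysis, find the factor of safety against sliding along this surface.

Taking moments about the centre O, the resisting moment is provided by the undrained shear strength acting along the arc:
M_R = s_u·L_a·R = 28·12.90·9.0 = 3250.8 kN·m/m
M_D = W·d = 673·3.71 = 2496.8 kN·m/m
FS = M_R / M_D = 3250.8 / 2496.8 = 1.302

FS = 1.30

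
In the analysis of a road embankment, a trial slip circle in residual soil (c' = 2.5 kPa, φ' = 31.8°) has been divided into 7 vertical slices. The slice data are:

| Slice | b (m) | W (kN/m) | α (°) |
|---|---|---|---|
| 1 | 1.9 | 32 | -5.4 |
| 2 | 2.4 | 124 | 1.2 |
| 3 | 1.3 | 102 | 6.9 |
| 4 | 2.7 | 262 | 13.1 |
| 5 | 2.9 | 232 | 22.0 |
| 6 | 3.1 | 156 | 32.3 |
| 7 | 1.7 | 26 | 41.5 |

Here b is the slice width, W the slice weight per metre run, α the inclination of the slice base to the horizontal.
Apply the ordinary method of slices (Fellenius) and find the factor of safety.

Ordinary method of slices: FS = Σ[c'·Δl_i + (W_i cosα_i)·tanφ'] / Σ W_i sinα_i, with Δl_i = b_i / cosα_i.
Slice 1: Δl = 1.9/cos(-5.4°) = 1.908 m; N'_1 = 32·cos(-5.4°) = 31.9; c'Δl = 4.77; W sinα = -3.0
Slice 2: Δl = 2.4/cos1.2° = 2.401 m; N'_2 = 124·cos1.2° = 124.0; c'Δl = 6.00; W sinα = 2.6
Slice 3: Δl = 1.3/cos6.9° = 1.309 m; N'_3 = 102·cos6.9° = 101.3; c'Δl = 3.27; W sinα = 12.3
Slice 4: Δl = 2.7/cos13.1° = 2.772 m; N'_4 = 262·cos13.1° = 255.2; c'Δl = 6.93; W sinα = 59.4
Slice 5: Δl = 2.9/cos22.0° = 3.128 m; N'_5 = 232·cos22.0° = 215.1; c'Δl = 7.82; W sinα = 86.9
Slice 6: Δl = 3.1/cos32.3° = 3.668 m; N'_6 = 156·cos32.3° = 131.9; c'Δl = 9.17; W sinα = 83.4
Slice 7: Δl = 1.7/cos41.5° = 2.270 m; N'_7 = 26·cos41.5° = 19.5; c'Δl = 5.67; W sinα = 17.2
Σc'Δl = 43.6 kN/m; ΣN' = 878.7 kN/m; ΣW sinα = 258.7 kN/m
Resisting = 43.6 + 878.7·tan31.8° = 43.6 + 544.8 = 588.5 kN/m
FS = 588.5 / 258.7 = 2.275

FS = 2.27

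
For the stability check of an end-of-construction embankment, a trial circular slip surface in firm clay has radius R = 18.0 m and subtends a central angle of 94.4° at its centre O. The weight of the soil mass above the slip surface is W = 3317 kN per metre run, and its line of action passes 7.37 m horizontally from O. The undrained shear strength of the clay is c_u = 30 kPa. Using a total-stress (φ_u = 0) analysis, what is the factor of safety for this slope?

FS = 0.66

Taking moments about the centre O, the resisting moment is provided by the undrained shear strength acting along the arc:
Arc length L_a = R·θ = 18.0·(94.4°·π/180) = 18.0·1.6476 = 29.66 m
M_R = c_u·L_a·R = 30·29.66·18.0 = 16014.6 kN·m/m
M_D = W·d = 3317·7.37 = 24446.3 kN·m/m
FS = M_R / M_D = 16014.6 / 24446.3 = 0.655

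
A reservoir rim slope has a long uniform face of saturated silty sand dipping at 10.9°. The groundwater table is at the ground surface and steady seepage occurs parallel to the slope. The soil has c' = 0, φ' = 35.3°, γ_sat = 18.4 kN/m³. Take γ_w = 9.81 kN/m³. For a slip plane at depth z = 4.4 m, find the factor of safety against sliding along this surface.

FS = 1.72

With seepage parallel to the slope and the water table at the surface, the effective normal stress on the slip plane uses the buoyant unit weight γ' = γ_sat − γ_w while the driving shear stress uses γ_sat:
FS = [c' + γ' z cos²β tanφ'] / [γ_sat z sinβ cosβ]
(For c' = 0 this reduces to FS = (γ'/γ_sat)·tanφ'/tanβ.)
γ' = 18.4 − 9.81 = 8.59 kN/m³
Numerator = 0.0 + 8.59·4.4·cos²10.9°·tan35.3° = 0.0 + 8.59·4.4·0.9642·0.7080 = 25.804 kPa
Denominator = 18.4·4.4·sin10.9°·cos10.9° = 18.4·4.4·0.1891·0.9820 = 15.033 kPa
FS = 25.804 / 15.033 = 1.717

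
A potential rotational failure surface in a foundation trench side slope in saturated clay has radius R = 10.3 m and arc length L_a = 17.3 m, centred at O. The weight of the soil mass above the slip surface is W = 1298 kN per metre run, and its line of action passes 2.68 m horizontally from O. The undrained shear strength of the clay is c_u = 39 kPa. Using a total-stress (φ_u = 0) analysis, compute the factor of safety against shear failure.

FS = 2.00

Taking moments about the centre O, the resisting moment is provided by the undrained shear strength acting along the arc:
M_R = c_u·L_a·R = 39·17.30·10.3 = 6949.4 kN·m/m
M_D = W·d = 1298·2.68 = 3478.6 kN·m/m
FS = M_R / M_D = 6949.4 / 3478.6 = 1.998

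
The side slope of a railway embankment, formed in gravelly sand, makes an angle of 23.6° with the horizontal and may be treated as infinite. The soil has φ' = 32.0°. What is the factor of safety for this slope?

FS = 1.43

For a dry cohesionless infinite slope the factor of safety is FS = tanφ' / tanβ.
FS = tan32.0° / tan23.6° = 0.6249 / 0.4369 = 1.430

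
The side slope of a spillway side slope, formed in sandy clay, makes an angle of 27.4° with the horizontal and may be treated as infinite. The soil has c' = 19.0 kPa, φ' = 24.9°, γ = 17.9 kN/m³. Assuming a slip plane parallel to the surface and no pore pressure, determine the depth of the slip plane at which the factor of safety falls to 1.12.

Setting FS = 1.12 in FS = [c' + γz cos²β tanφ'] / [γz sinβ cosβ] and solving for z:
z = c' / [γ cosβ (FS·sinβ − cosβ·tanφ')]
  = 19.0 / [17.9·cos27.4°·(1.12·sin27.4° − cos27.4°·tan24.9°)]
  = 19.0 / [17.9·0.8878·(1.12·0.4602 − 0.8878·0.4642)]
  = 19.0 / 1.6418 = 11.572 m

z = 11.57 m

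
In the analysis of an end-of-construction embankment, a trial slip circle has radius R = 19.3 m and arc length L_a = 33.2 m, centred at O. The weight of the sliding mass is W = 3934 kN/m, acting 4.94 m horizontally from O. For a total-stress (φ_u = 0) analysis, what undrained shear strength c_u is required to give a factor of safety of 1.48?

c_u = 44.9 kPa

FS = c_u·L_a·R / (W·d), so c_u = FS·W·d / (L_a·R).
c_u = 1.48·3934·4.94 / (33.20·19.3) = 28762.3 / 640.76 = 44.89 kPa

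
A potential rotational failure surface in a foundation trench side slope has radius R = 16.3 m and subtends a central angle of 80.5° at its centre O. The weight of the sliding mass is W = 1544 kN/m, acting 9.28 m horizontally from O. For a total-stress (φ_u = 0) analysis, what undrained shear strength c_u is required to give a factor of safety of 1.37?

c_u = 52.6 kPa

FS = c_u·L_a·R / (W·d), so c_u = FS·W·d / (L_a·R).
Arc length L_a = R·θ = 16.3·(80.5°·π/180) = 16.3·1.4050 = 22.90 m
c_u = 1.37·1544·9.28 / (22.90·16.3) = 19629.8 / 373.29 = 52.59 kPa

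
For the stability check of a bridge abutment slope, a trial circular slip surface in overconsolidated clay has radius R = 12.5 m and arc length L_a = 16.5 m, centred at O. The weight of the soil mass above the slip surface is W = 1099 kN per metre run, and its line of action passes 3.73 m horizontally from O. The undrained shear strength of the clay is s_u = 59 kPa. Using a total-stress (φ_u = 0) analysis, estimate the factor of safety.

Taking moments about the centre O, the resisting moment is provided by the undrained shear strength acting along the arc:
M_R = s_u·L_a·R = 59·16.50·12.5 = 12168.8 kN·m/m
M_D = W·d = 1099·3.73 = 4099.3 kN·m/m
FS = M_R / M_D = 12168.8 / 4099.3 = 2.969

FS = 2.97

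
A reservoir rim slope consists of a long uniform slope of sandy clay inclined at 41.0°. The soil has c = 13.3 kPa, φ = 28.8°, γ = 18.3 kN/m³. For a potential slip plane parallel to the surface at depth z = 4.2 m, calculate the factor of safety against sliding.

FS = 0.98

For an infinite slope with a slip plane parallel to the surface (no pore pressure): FS = [c + γz cos²β tanφ] / [γz sinβ cosβ].
γz = 18.3·4.2 = 76.86 kN/m²
Numerator = 13.3 + 76.86·cos²41.0°·tan28.8° = 13.3 + 76.86·0.5696·0.5498 = 37.367 kPa
Denominator = 76.86·sin41.0°·cos41.0° = 76.86·0.6561·0.7547 = 38.056 kPa
FS = 37.367 / 38.056 = 0.982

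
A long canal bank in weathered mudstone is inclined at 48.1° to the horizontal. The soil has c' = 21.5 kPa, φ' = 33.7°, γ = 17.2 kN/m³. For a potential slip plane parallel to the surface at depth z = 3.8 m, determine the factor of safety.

FS = 1.26

For an infinite slope with a slip plane parallel to the surface (no pore pressure): FS = [c' + γz cos²β tanφ'] / [γz sinβ cosβ].
γz = 17.2·3.8 = 65.36 kN/m²
Numerator = 21.5 + 65.36·cos²48.1°·tan33.7° = 21.5 + 65.36·0.4460·0.6669 = 40.941 kPa
Denominator = 65.36·sin48.1°·cos48.1° = 65.36·0.7443·0.6678 = 32.489 kPa
FS = 40.941 / 32.489 = 1.260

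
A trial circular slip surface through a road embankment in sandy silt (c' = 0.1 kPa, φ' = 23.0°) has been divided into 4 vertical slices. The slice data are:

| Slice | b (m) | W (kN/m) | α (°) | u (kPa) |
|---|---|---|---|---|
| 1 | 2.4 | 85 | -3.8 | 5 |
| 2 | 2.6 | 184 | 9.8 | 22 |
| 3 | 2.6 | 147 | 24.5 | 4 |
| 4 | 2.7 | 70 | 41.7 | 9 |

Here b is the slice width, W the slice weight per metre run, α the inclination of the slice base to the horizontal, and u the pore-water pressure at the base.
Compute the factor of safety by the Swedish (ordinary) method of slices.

Ordinary method of slices: FS = Σ[c'·Δl_i + (W_i cosα_i − u_i·Δl_i)·tanφ'] / Σ W_i sinα_i, with Δl_i = b_i / cosα_i.
Slice 1: Δl = 2.4/cos(-3.8°) = 2.405 m; N'_1 = 85·cos(-3.8°) − 5·2.405 = 72.8; c'Δl = 0.24; W sinα = -5.6
Slice 2: Δl = 2.6/cos9.8° = 2.639 m; N'_2 = 184·cos9.8° − 22·2.639 = 123.3; c'Δl = 0.26; W sinα = 31.3
Slice 3: Δl = 2.6/cos24.5° = 2.857 m; N'_3 = 147·cos24.5° − 4·2.857 = 122.3; c'Δl = 0.29; W sinα = 61.0
Slice 4: Δl = 2.7/cos41.7° = 3.616 m; N'_4 = 70·cos41.7° − 9·3.616 = 19.7; c'Δl = 0.36; W sinα = 46.6
Σc'Δl = 1.2 kN/m; ΣN' = 338.1 kN/m; ΣW sinα = 133.2 kN/m
Resisting = 1.2 + 338.1·tan23.0° = 1.2 + 143.5 = 144.7 kN/m
FS = 144.7 / 133.2 = 1.086

FS = 1.09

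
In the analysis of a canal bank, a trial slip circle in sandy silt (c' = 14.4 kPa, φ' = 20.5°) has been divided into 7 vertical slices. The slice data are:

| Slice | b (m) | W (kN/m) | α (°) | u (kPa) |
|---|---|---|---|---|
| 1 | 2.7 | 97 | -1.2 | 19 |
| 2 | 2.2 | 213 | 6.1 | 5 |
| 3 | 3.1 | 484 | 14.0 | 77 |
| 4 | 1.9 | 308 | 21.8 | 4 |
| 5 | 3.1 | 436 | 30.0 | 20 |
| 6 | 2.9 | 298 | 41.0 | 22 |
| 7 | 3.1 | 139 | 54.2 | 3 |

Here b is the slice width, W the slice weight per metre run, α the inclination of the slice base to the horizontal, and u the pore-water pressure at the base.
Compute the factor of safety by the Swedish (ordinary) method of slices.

Ordinary method of slices: FS = Σ[c'·Δl_i + (W_i cosα_i − u_i·Δl_i)·tanφ'] / Σ W_i sinα_i, with Δl_i = b_i / cosα_i.
Slice 1: Δl = 2.7/cos(-1.2°) = 2.701 m; N'_1 = 97·cos(-1.2°) − 19·2.701 = 45.7; c'Δl = 38.89; W sinα = -2.0
Slice 2: Δl = 2.2/cos6.1° = 2.213 m; N'_2 = 213·cos6.1° − 5·2.213 = 200.7; c'Δl = 31.86; W sinα = 22.6
Slice 3: Δl = 3.1/cos14.0° = 3.195 m; N'_3 = 484·cos14.0° − 77·3.195 = 223.6; c'Δl = 46.01; W sinα = 117.1
Slice 4: Δl = 1.9/cos21.8° = 2.046 m; N'_4 = 308·cos21.8° − 4·2.046 = 277.8; c'Δl = 29.47; W sinα = 114.4
Slice 5: Δl = 3.1/cos30.0° = 3.580 m; N'_5 = 436·cos30.0° − 20·3.580 = 306.0; c'Δl = 51.55; W sinα = 218.0
Slice 6: Δl = 2.9/cos41.0° = 3.843 m; N'_6 = 298·cos41.0° − 22·3.843 = 140.4; c'Δl = 55.33; W sinα = 195.5
Slice 7: Δl = 3.1/cos54.2° = 5.300 m; N'_7 = 139·cos54.2° − 3·5.300 = 65.4; c'Δl = 76.31; W sinα = 112.7
Σc'Δl = 329.4 kN/m; ΣN' = 1259.6 kN/m; ΣW sinα = 778.3 kN/m
Resisting = 329.4 + 1259.6·tan20.5° = 329.4 + 470.9 = 800.4 kN/m
FS = 800.4 / 778.3 = 1.028

FS = 1.03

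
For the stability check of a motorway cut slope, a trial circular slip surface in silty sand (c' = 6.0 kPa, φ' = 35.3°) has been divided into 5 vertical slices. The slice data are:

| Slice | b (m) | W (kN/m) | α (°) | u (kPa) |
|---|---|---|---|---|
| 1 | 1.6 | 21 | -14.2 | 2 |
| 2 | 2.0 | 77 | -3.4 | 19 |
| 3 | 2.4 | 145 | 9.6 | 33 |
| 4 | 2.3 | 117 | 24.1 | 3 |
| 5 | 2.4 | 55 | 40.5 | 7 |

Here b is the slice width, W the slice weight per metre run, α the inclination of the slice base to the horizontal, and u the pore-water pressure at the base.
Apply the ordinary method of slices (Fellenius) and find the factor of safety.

FS = 2.44

Ordinary method of slices: FS = Σ[c'·Δl_i + (W_i cosα_i − u_i·Δl_i)·tanφ'] / Σ W_i sinα_i, with Δl_i = b_i / cosα_i.
Slice 1: Δl = 1.6/cos(-14.2°) = 1.650 m; N'_1 = 21·cos(-14.2°) − 2·1.650 = 17.1; c'Δl = 9.90; W sinα = -5.2
Slice 2: Δl = 2.0/cos(-3.4°) = 2.004 m; N'_2 = 77·cos(-3.4°) − 19·2.004 = 38.8; c'Δl = 12.02; W sinα = -4.6
Slice 3: Δl = 2.4/cos9.6° = 2.434 m; N'_3 = 145·cos9.6° − 33·2.434 = 62.6; c'Δl = 14.60; W sinα = 24.2
Slice 4: Δl = 2.3/cos24.1° = 2.520 m; N'_4 = 117·cos24.1° − 3·2.520 = 99.2; c'Δl = 15.12; W sinα = 47.8
Slice 5: Δl = 2.4/cos40.5° = 3.156 m; N'_5 = 55·cos40.5° − 7·3.156 = 19.7; c'Δl = 18.94; W sinα = 35.7
Σc'Δl = 70.6 kN/m; ΣN' = 237.5 kN/m; ΣW sinα = 98.0 kN/m
Resisting = 70.6 + 237.5·tan35.3° = 70.6 + 168.1 = 238.7 kN/m
FS = 238.7 / 98.0 = 2.437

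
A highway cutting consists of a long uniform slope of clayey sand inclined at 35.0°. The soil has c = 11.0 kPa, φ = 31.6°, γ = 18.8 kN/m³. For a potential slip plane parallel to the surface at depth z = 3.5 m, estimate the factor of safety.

FS = 1.23

For an infinite slope with a slip plane parallel to the surface (no pore pressure): FS = [c + γz cos²β tanφ] / [γz sinβ cosβ].
γz = 18.8·3.5 = 65.80 kN/m²
Numerator = 11.0 + 65.80·cos²35.0°·tan31.6° = 11.0 + 65.80·0.6710·0.6152 = 38.163 kPa
Denominator = 65.80·sin35.0°·cos35.0° = 65.80·0.5736·0.8192 = 30.916 kPa
FS = 38.163 / 30.916 = 1.234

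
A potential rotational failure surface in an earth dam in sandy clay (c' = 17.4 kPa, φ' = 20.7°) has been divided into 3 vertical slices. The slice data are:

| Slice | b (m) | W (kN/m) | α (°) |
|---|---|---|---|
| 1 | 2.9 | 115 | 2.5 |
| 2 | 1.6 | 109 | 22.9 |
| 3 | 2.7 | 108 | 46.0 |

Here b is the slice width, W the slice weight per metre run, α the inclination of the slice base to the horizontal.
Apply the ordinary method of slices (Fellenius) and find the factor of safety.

Ordinary method of slices: FS = Σ[c'·Δl_i + (W_i cosα_i)·tanφ'] / Σ W_i sinα_i, with Δl_i = b_i / cosα_i.
Slice 1: Δl = 2.9/cos2.5° = 2.903 m; N'_1 = 115·cos2.5° = 114.9; c'Δl = 50.51; W sinα = 5.0
Slice 2: Δl = 1.6/cos22.9° = 1.737 m; N'_2 = 109·cos22.9° = 100.4; c'Δl = 30.22; W sinα = 42.4
Slice 3: Δl = 2.7/cos46.0° = 3.887 m; N'_3 = 108·cos46.0° = 75.0; c'Δl = 67.63; W sinα = 77.7
Σc'Δl = 148.4 kN/m; ΣN' = 290.3 kN/m; ΣW sinα = 125.1 kN/m
Resisting = 148.4 + 290.3·tan20.7° = 148.4 + 109.7 = 258.1 kN/m
FS = 258.1 / 125.1 = 2.063

FS = 2.06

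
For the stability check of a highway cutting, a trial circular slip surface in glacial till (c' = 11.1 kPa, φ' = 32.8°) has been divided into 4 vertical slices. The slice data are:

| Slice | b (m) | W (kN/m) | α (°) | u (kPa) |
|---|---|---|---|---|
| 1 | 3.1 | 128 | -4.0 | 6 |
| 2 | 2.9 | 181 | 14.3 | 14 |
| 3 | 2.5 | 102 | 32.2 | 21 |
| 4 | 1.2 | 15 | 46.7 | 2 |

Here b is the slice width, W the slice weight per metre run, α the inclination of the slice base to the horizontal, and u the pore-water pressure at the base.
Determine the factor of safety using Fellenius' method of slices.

FS = 2.93

Ordinary method of slices: FS = Σ[c'·Δl_i + (W_i cosα_i − u_i·Δl_i)·tanφ'] / Σ W_i sinα_i, with Δl_i = b_i / cosα_i.
Slice 1: Δl = 3.1/cos(-4.0°) = 3.108 m; N'_1 = 128·cos(-4.0°) − 6·3.108 = 109.0; c'Δl = 34.49; W sinα = -8.9
Slice 2: Δl = 2.9/cos14.3° = 2.993 m; N'_2 = 181·cos14.3° − 14·2.993 = 133.5; c'Δl = 33.22; W sinα = 44.7
Slice 3: Δl = 2.5/cos32.2° = 2.954 m; N'_3 = 102·cos32.2° − 21·2.954 = 24.3; c'Δl = 32.79; W sinα = 54.4
Slice 4: Δl = 1.2/cos46.7° = 1.750 m; N'_4 = 15·cos46.7° − 2·1.750 = 6.8; c'Δl = 19.42; W sinα = 10.9
Σc'Δl = 119.9 kN/m; ΣN' = 273.6 kN/m; ΣW sinα = 101.0 kN/m
Resisting = 119.9 + 273.6·tan32.8° = 119.9 + 176.3 = 296.2 kN/m
FS = 296.2 / 101.0 = 2.932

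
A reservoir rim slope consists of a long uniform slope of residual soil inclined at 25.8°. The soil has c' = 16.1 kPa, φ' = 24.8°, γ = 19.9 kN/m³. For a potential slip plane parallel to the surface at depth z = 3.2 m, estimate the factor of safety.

For an infinite slope with a slip plane parallel to the surface (no pore pressure): FS = [c' + γz cos²β tanφ'] / [γz sinβ cosβ].
γz = 19.9·3.2 = 63.68 kN/m²
Numerator = 16.1 + 63.68·cos²25.8°·tan24.8° = 16.1 + 63.68·0.8106·0.4621 = 39.951 kPa
Denominator = 63.68·sin25.8°·cos25.8° = 63.68·0.4352·0.9003 = 24.953 kPa
FS = 39.951 / 24.953 = 1.601

FS = 1.60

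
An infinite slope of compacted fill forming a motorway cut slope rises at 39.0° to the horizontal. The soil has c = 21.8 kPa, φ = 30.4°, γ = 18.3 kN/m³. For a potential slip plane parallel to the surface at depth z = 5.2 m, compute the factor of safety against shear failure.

For an infinite slope with a slip plane parallel to the surface (no pore pressure): FS = [c + γz cos²β tanφ] / [γz sinβ cosβ].
γz = 18.3·5.2 = 95.16 kN/m²
Numerator = 21.8 + 95.16·cos²39.0°·tan30.4° = 21.8 + 95.16·0.6040·0.5867 = 55.519 kPa
Denominator = 95.16·sin39.0°·cos39.0° = 95.16·0.6293·0.7771 = 46.540 kPa
FS = 55.519 / 46.540 = 1.193

FS = 1.19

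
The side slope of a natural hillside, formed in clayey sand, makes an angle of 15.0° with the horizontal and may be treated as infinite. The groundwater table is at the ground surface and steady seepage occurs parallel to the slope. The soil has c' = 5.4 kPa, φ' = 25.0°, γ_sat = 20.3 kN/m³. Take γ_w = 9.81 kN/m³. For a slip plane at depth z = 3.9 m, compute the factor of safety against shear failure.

With seepage parallel to the slope and the water table at the surface, the effective normal stress on the slip plane uses the buoyant unit weight γ' = γ_sat − γ_w while the driving shear stress uses γ_sat:
FS = [c' + γ' z cos²β tanφ'] / [γ_sat z sinβ cosβ]
γ' = 20.3 − 9.81 = 10.49 kN/m³
Numerator = 5.4 + 10.49·3.9·cos²15.0°·tan25.0° = 5.4 + 10.49·3.9·0.9330·0.4663 = 23.199 kPa
Denominator = 20.3·3.9·sin15.0°·cos15.0° = 20.3·3.9·0.2588·0.9659 = 19.793 kPa
FS = 23.199 / 19.793 = 1.172

FS = 1.17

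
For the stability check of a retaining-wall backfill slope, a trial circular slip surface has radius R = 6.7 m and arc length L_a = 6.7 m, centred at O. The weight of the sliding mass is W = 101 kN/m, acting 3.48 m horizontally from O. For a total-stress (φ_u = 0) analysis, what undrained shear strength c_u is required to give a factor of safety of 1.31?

FS = c_u·L_a·R / (W·d), so c_u = FS·W·d / (L_a·R).
c_u = 1.31·101·3.48 / (6.70·6.7) = 460.4 / 44.89 = 10.26 kPa

c_u = 10.3 kPa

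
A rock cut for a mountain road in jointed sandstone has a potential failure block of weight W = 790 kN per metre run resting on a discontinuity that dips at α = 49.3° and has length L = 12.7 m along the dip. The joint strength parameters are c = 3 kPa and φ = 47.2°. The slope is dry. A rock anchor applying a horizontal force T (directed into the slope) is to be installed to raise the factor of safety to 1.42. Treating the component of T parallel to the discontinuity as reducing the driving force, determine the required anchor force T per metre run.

Resolving forces along and normal to the sliding plane, with the horizontal anchor force T adding T·sinα to the effective normal force and T·cosα acting up the plane against the driving force:
FS = [cL + (W cosα + T sinα) tanφ] / [W sinα − T cosα]
Without the anchor: N' = 515.2 kN/m, driving T_d = 598.9 kN/m, resisting R = 3·12.7 + 515.2·tan47.2° = 594.4 kN/m, FS = 0.99.
Setting FS = 1.42 and solving for T:
1.42·(598.9 − T cos49.3°) = 594.4 + T sin49.3°·tan47.2°
T·(sin49.3°·tan47.2° + 1.42·cos49.3°) = 1.42·598.9 − 594.4
T·(0.7581·1.0799 + 1.42·0.6521) = 850.5 − 594.4 = 256.1
T·1.7447 = 256.1
T = 146.8 kN/m

T = 147 kN/m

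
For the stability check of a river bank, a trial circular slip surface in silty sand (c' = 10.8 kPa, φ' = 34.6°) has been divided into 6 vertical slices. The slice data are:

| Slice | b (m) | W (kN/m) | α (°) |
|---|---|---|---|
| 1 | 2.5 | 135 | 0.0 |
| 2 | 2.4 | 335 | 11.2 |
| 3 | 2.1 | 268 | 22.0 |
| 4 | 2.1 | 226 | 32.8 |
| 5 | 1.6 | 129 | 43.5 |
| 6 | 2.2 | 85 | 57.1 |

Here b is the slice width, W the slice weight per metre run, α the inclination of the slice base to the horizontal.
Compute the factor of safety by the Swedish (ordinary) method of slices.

Ordinary method of slices: FS = Σ[c'·Δl_i + (W_i cosα_i)·tanφ'] / Σ W_i sinα_i, with Δl_i = b_i / cosα_i.
Slice 1: Δl = 2.5/cos0.0° = 2.500 m; N'_1 = 135·cos0.0° = 135.0; c'Δl = 27.00; W sinα = 0.0
Slice 2: Δl = 2.4/cos11.2° = 2.447 m; N'_2 = 335·cos11.2° = 328.6; c'Δl = 26.42; W sinα = 65.1
Slice 3: Δl = 2.1/cos22.0° = 2.265 m; N'_3 = 268·cos22.0° = 248.5; c'Δl = 24.46; W sinα = 100.4
Slice 4: Δl = 2.1/cos32.8° = 2.498 m; N'_4 = 226·cos32.8° = 190.0; c'Δl = 26.98; W sinα = 122.4
Slice 5: Δl = 1.6/cos43.5° = 2.206 m; N'_5 = 129·cos43.5° = 93.6; c'Δl = 23.82; W sinα = 88.8
Slice 6: Δl = 2.2/cos57.1° = 4.050 m; N'_6 = 85·cos57.1° = 46.2; c'Δl = 43.74; W sinα = 71.4
Σc'Δl = 172.4 kN/m; ΣN' = 1041.8 kN/m; ΣW sinα = 448.1 kN/m
Resisting = 172.4 + 1041.8·tan34.6° = 172.4 + 718.7 = 891.1 kN/m
FS = 891.1 / 448.1 = 1.989

FS = 1.99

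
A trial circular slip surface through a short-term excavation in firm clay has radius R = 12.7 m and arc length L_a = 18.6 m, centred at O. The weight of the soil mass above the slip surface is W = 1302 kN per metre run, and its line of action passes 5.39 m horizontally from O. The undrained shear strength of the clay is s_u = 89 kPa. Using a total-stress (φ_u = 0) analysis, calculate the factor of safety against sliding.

Taking moments about the centre O, the resisting moment is provided by the undrained shear strength acting along the arc:
M_R = s_u·L_a·R = 89·18.60·12.7 = 21023.6 kN·m/m
M_D = W·d = 1302·5.39 = 7017.8 kN·m/m
FS = M_R / M_D = 21023.6 / 7017.8 = 2.996

FS = 3.00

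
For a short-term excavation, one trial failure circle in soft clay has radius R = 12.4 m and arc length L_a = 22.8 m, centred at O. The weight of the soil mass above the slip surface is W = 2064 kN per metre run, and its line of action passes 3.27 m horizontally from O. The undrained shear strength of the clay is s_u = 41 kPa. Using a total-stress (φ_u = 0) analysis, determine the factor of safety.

FS = 1.72

Taking moments about the centre O, the resisting moment is provided by the undrained shear strength acting along the arc:
M_R = s_u·L_a·R = 41·22.80·12.4 = 11591.5 kN·m/m
M_D = W·d = 2064·3.27 = 6749.3 kN·m/m
FS = M_R / M_D = 11591.5 / 6749.3 = 1.717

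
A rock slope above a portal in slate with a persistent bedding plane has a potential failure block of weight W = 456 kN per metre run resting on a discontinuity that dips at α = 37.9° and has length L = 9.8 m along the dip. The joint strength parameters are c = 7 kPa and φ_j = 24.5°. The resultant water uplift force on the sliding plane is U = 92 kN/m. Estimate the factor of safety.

FS = 0.68

Resolving the block weight along and normal to the plane and applying the Mohr–Coulomb strength on the joint:
N' = W cosα − U = 456·cos37.9° − 92 = 267.8 kN/m
Driving force T = W sinα = 456·sin37.9° = 280.1 kN/m
Resisting force R = c·L + N'·tanφ_j = 7·9.8 + 267.8·tan24.5° = 68.6 + 122.1 = 190.7 kN/m
FS = R / T = 190.7 / 280.1 = 0.681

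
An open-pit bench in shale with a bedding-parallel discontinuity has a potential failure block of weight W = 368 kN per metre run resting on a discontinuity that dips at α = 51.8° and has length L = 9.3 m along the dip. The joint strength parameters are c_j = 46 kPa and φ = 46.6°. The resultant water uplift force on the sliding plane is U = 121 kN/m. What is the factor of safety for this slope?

Resolving the block weight along and normal to the plane and applying the Mohr–Coulomb strength on the joint:
N' = W cosα − U = 368·cos51.8° − 121 = 106.6 kN/m
Driving force T = W sinα = 368·sin51.8° = 289.2 kN/m
Resisting force R = c_j·L + N'·tanφ = 46·9.3 + 106.6·tan46.6° = 427.8 + 112.7 = 540.5 kN/m
FS = R / T = 540.5 / 289.2 = 1.869

FS = 1.87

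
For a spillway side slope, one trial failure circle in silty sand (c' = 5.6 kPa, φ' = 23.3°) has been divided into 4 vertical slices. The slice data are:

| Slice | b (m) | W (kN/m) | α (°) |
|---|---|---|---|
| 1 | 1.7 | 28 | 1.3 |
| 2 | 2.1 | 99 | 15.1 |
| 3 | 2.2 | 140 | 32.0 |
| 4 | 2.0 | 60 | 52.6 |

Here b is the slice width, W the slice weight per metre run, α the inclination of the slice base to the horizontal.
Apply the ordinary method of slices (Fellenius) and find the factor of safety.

Ordinary method of slices: FS = Σ[c'·Δl_i + (W_i cosα_i)·tanφ'] / Σ W_i sinα_i, with Δl_i = b_i / cosα_i.
Slice 1: Δl = 1.7/cos1.3° = 1.700 m; N'_1 = 28·cos1.3° = 28.0; c'Δl = 9.52; W sinα = 0.6
Slice 2: Δl = 2.1/cos15.1° = 2.175 m; N'_2 = 99·cos15.1° = 95.6; c'Δl = 12.18; W sinα = 25.8
Slice 3: Δl = 2.2/cos32.0° = 2.594 m; N'_3 = 140·cos32.0° = 118.7; c'Δl = 14.53; W sinα = 74.2
Slice 4: Δl = 2.0/cos52.6° = 3.293 m; N'_4 = 60·cos52.6° = 36.4; c'Δl = 18.44; W sinα = 47.7
Σc'Δl = 54.7 kN/m; ΣN' = 278.7 kN/m; ΣW sinα = 148.3 kN/m
Resisting = 54.7 + 278.7·tan23.3° = 54.7 + 120.0 = 174.7 kN/m
FS = 174.7 / 148.3 = 1.178

FS = 1.18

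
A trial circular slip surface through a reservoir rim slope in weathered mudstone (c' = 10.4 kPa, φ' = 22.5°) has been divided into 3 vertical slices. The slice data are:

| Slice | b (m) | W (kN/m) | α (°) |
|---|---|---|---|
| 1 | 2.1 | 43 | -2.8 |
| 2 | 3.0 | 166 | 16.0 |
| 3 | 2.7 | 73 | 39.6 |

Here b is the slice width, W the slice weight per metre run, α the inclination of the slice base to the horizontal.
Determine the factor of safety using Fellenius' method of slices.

Ordinary method of slices: FS = Σ[c'·Δl_i + (W_i cosα_i)·tanφ'] / Σ W_i sinα_i, with Δl_i = b_i / cosα_i.
Slice 1: Δl = 2.1/cos(-2.8°) = 2.103 m; N'_1 = 43·cos(-2.8°) = 42.9; c'Δl = 21.87; W sinα = -2.1
Slice 2: Δl = 3.0/cos16.0° = 3.121 m; N'_2 = 166·cos16.0° = 159.6; c'Δl = 32.46; W sinα = 45.8
Slice 3: Δl = 2.7/cos39.6° = 3.504 m; N'_3 = 73·cos39.6° = 56.2; c'Δl = 36.44; W sinα = 46.5
Σc'Δl = 90.8 kN/m; ΣN' = 258.8 kN/m; ΣW sinα = 90.2 kN/m
Resisting = 90.8 + 258.8·tan22.5° = 90.8 + 107.2 = 198.0 kN/m
FS = 198.0 / 90.2 = 2.195

FS = 2.19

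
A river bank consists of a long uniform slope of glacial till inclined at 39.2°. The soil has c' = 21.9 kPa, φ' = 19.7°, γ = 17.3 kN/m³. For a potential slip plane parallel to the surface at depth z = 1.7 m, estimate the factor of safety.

FS = 1.96

For an infinite slope with a slip plane parallel to the surface (no pore pressure): FS = [c' + γz cos²β tanφ'] / [γz sinβ cosβ].
γz = 17.3·1.7 = 29.41 kN/m²
Numerator = 21.9 + 29.41·cos²39.2°·tan19.7° = 21.9 + 29.41·0.6005·0.3581 = 28.224 kPa
Denominator = 29.41·sin39.2°·cos39.2° = 29.41·0.6320·0.7749 = 14.405 kPa
FS = 28.224 / 14.405 = 1.959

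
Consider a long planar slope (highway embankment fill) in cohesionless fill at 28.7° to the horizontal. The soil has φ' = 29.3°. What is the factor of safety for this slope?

For a dry cohesionless infinite slope the factor of safety is FS = tanφ' / tanβ.
FS = tan29.3° / tan28.7° = 0.5612 / 0.5475 = 1.025

FS = 1.03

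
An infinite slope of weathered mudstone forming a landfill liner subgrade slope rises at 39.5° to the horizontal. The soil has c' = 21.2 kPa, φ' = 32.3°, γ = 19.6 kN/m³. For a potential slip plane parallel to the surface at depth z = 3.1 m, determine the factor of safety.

For an infinite slope with a slip plane parallel to the surface (no pore pressure): FS = [c' + γz cos²β tanφ'] / [γz sinβ cosβ].
γz = 19.6·3.1 = 60.76 kN/m²
Numerator = 21.2 + 60.76·cos²39.5°·tan32.3° = 21.2 + 60.76·0.5954·0.6322 = 44.070 kPa
Denominator = 60.76·sin39.5°·cos39.5° = 60.76·0.6361·0.7716 = 29.822 kPa
FS = 44.070 / 29.822 = 1.478

FS = 1.48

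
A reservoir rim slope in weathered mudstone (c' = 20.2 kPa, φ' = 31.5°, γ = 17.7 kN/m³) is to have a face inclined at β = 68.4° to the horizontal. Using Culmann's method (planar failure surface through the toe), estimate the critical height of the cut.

H_c = 18.07 m

Culmann's analysis gives the critical failure plane at α_cr = (β + φ')/2 = (68.4 + 31.5)/2 = 50.0°, and the critical height
H_c = (4c'/γ) · sinβ cosφ' / [1 − cos(β − φ')]
    = (4·20.2/17.7) · sin68.4°·cos31.5° / [1 − cos(36.9°)]
    = 4.565 · 0.9298·0.8526 / [1 − 0.7997]
    = 4.565 · 0.7928 / 0.2003
    = 18.07 m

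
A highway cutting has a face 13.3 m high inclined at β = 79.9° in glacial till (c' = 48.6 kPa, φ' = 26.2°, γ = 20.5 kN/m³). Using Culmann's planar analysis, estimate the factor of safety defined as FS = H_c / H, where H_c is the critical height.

FS = 1.54

H_c = (4c'/γ) · sinβ cosφ' / [1 − cos(β − φ')]
    = (4·48.6/20.5) · sin79.9°·cos26.2° / [1 − cos53.7°]
    = 9.483 · 0.8834 / 0.4080 = 20.53 m
FS = H_c / H = 20.53 / 13.3 = 1.544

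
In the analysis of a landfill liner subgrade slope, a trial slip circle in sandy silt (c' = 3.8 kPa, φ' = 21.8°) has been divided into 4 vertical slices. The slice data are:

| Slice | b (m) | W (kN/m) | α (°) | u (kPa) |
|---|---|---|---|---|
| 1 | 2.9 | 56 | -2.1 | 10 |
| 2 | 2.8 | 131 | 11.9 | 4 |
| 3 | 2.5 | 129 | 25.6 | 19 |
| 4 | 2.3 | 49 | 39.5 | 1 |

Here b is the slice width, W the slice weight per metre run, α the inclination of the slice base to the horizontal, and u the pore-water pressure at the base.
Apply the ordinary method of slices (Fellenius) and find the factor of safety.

Ordinary method of slices: FS = Σ[c'·Δl_i + (W_i cosα_i − u_i·Δl_i)·tanφ'] / Σ W_i sinα_i, with Δl_i = b_i / cosα_i.
Slice 1: Δl = 2.9/cos(-2.1°) = 2.902 m; N'_1 = 56·cos(-2.1°) − 10·2.902 = 26.9; c'Δl = 11.03; W sinα = -2.1
Slice 2: Δl = 2.8/cos11.9° = 2.861 m; N'_2 = 131·cos11.9° − 4·2.861 = 116.7; c'Δl = 10.87; W sinα = 27.0
Slice 3: Δl = 2.5/cos25.6° = 2.772 m; N'_3 = 129·cos25.6° − 19·2.772 = 63.7; c'Δl = 10.53; W sinα = 55.7
Slice 4: Δl = 2.3/cos39.5° = 2.981 m; N'_4 = 49·cos39.5° − 1·2.981 = 34.8; c'Δl = 11.33; W sinα = 31.2
Σc'Δl = 43.8 kN/m; ΣN' = 242.2 kN/m; ΣW sinα = 111.9 kN/m
Resisting = 43.8 + 242.2·tan21.8° = 43.8 + 96.9 = 140.6 kN/m
FS = 140.6 / 111.9 = 1.257

FS = 1.26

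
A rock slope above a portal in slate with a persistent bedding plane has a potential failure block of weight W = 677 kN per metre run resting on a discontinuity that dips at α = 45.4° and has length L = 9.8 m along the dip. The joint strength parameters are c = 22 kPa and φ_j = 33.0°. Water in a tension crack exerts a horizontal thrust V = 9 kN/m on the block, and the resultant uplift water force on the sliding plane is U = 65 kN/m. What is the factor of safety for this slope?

Resolving the block weight along and normal to the plane and applying the Mohr–Coulomb strength on the joint:
N' = W cosα − U − V sinα = 677·cos45.4° − 65 − 9·sin45.4° = 403.9 kN/m
Driving force T = W sinα + V cosα = 677·sin45.4° + 9·cos45.4° = 488.4 kN/m
Resisting force R = c·L + N'·tanφ_j = 22·9.8 + 403.9·tan33.0° = 215.6 + 262.3 = 477.9 kN/m
FS = R / T = 477.9 / 488.4 = 0.979

FS = 0.98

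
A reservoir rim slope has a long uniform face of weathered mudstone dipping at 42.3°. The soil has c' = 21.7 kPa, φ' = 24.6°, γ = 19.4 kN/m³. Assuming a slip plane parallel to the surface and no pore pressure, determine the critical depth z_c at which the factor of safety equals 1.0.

z_c = 4.52 m

Setting FS = 1.00 in FS = [c' + γz cos²β tanφ'] / [γz sinβ cosβ] and solving for z:
z = c' / [γ cosβ (FS·sinβ − cosβ·tanφ')]
  = 21.7 / [19.4·cos42.3°·(1.00·sin42.3° − cos42.3°·tan24.6°)]
  = 21.7 / [19.4·0.7396·(1.00·0.6730 − 0.7396·0.4578)]
  = 21.7 / 4.7980 = 4.523 m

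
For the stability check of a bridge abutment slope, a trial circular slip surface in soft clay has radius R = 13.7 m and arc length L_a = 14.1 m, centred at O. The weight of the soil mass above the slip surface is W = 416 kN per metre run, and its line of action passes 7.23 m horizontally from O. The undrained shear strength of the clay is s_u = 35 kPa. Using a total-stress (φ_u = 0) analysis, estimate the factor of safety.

FS = 2.25

Taking moments about the centre O, the resisting moment is provided by the undrained shear strength acting along the arc:
M_R = s_u·L_a·R = 35·14.10·13.7 = 6760.9 kN·m/m
M_D = W·d = 416·7.23 = 3007.7 kN·m/m
FS = M_R / M_D = 6760.9 / 3007.7 = 2.248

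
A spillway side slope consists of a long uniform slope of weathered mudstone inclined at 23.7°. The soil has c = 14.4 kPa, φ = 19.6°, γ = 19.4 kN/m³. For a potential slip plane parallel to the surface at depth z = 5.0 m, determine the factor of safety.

For an infinite slope with a slip plane parallel to the surface (no pore pressure): FS = [c + γz cos²β tanφ] / [γz sinβ cosβ].
γz = 19.4·5.0 = 97.00 kN/m²
Numerator = 14.4 + 97.00·cos²23.7°·tan19.6° = 14.4 + 97.00·0.8384·0.3561 = 43.360 kPa
Denominator = 97.00·sin23.7°·cos23.7° = 97.00·0.4019·0.9157 = 35.701 kPa
FS = 43.360 / 35.701 = 1.215

FS = 1.21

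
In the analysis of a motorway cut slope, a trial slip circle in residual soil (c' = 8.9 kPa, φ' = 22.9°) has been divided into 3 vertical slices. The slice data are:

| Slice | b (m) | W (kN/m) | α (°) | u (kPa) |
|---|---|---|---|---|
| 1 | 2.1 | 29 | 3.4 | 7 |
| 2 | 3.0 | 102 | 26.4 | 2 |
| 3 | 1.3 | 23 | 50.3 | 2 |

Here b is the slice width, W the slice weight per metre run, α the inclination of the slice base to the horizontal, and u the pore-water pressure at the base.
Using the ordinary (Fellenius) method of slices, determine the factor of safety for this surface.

FS = 1.74

Ordinary method of slices: FS = Σ[c'·Δl_i + (W_i cosα_i − u_i·Δl_i)·tanφ'] / Σ W_i sinα_i, with Δl_i = b_i / cosα_i.
Slice 1: Δl = 2.1/cos3.4° = 2.104 m; N'_1 = 29·cos3.4° − 7·2.104 = 14.2; c'Δl = 18.72; W sinα = 1.7
Slice 2: Δl = 3.0/cos26.4° = 3.349 m; N'_2 = 102·cos26.4° − 2·3.349 = 84.7; c'Δl = 29.81; W sinα = 45.4
Slice 3: Δl = 1.3/cos50.3° = 2.035 m; N'_3 = 23·cos50.3° − 2·2.035 = 10.6; c'Δl = 18.11; W sinα = 17.7
Σc'Δl = 66.6 kN/m; ΣN' = 109.5 kN/m; ΣW sinα = 64.8 kN/m
Resisting = 66.6 + 109.5·tan22.9° = 66.6 + 46.3 = 112.9 kN/m
FS = 112.9 / 64.8 = 1.743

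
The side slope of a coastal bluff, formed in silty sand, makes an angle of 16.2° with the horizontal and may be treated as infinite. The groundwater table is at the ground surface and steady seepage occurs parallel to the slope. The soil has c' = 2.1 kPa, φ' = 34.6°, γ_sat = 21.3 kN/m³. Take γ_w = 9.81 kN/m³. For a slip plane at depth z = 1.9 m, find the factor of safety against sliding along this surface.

FS = 1.47

With seepage parallel to the slope and the water table at the surface, the effective normal stress on the slip plane uses the buoyant unit weight γ' = γ_sat − γ_w while the driving shear stress uses γ_sat:
FS = [c' + γ' z cos²β tanφ'] / [γ_sat z sinβ cosβ]
γ' = 21.3 − 9.81 = 11.49 kN/m³
Numerator = 2.1 + 11.49·1.9·cos²16.2°·tan34.6° = 2.1 + 11.49·1.9·0.9222·0.6899 = 15.988 kPa
Denominator = 21.3·1.9·sin16.2°·cos16.2° = 21.3·1.9·0.2790·0.9603 = 10.842 kPa
FS = 15.988 / 10.842 = 1.475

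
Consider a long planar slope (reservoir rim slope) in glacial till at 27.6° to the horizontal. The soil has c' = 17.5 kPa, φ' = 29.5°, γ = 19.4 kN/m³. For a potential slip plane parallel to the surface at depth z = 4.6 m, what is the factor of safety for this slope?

For an infinite slope with a slip plane parallel to the surface (no pore pressure): FS = [c' + γz cos²β tanφ'] / [γz sinβ cosβ].
γz = 19.4·4.6 = 89.24 kN/m²
Numerator = 17.5 + 89.24·cos²27.6°·tan29.5° = 17.5 + 89.24·0.7854·0.5658 = 57.152 kPa
Denominator = 89.24·sin27.6°·cos27.6° = 89.24·0.4633·0.8862 = 36.640 kPa
FS = 57.152 / 36.640 = 1.560

FS = 1.56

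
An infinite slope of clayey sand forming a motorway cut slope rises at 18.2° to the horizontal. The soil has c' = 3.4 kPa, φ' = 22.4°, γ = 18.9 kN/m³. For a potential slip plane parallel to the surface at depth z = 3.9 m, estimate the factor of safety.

FS = 1.41

For an infinite slope with a slip plane parallel to the surface (no pore pressure): FS = [c' + γz cos²β tanφ'] / [γz sinβ cosβ].
γz = 18.9·3.9 = 73.71 kN/m²
Numerator = 3.4 + 73.71·cos²18.2°·tan22.4° = 3.4 + 73.71·0.9024·0.4122 = 30.817 kPa
Denominator = 73.71·sin18.2°·cos18.2° = 73.71·0.3123·0.9500 = 21.870 kPa
FS = 30.817 / 21.870 = 1.409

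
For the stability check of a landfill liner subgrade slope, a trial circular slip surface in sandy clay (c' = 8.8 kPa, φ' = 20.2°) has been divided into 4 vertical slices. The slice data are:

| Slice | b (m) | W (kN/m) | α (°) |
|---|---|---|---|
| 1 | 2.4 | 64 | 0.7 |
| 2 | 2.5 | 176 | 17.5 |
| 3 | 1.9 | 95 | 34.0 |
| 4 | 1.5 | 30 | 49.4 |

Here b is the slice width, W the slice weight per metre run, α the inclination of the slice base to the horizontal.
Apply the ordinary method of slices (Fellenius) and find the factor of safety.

Ordinary method of slices: FS = Σ[c'·Δl_i + (W_i cosα_i)·tanφ'] / Σ W_i sinα_i, with Δl_i = b_i / cosα_i.
Slice 1: Δl = 2.4/cos0.7° = 2.400 m; N'_1 = 64·cos0.7° = 64.0; c'Δl = 21.12; W sinα = 0.8
Slice 2: Δl = 2.5/cos17.5° = 2.621 m; N'_2 = 176·cos17.5° = 167.9; c'Δl = 23.07; W sinα = 52.9
Slice 3: Δl = 1.9/cos34.0° = 2.292 m; N'_3 = 95·cos34.0° = 78.8; c'Δl = 20.17; W sinα = 53.1
Slice 4: Δl = 1.5/cos49.4° = 2.305 m; N'_4 = 30·cos49.4° = 19.5; c'Δl = 20.28; W sinα = 22.8
Σc'Δl = 84.6 kN/m; ΣN' = 330.1 kN/m; ΣW sinα = 129.6 kN/m
Resisting = 84.6 + 330.1·tan20.2° = 84.6 + 121.5 = 206.1 kN/m
FS = 206.1 / 129.6 = 1.590

FS = 1.59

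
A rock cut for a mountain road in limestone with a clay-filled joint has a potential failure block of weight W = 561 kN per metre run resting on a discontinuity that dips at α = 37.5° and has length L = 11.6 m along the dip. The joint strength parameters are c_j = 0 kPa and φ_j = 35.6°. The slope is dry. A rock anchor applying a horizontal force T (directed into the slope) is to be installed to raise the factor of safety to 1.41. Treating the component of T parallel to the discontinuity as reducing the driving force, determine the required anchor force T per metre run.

T = 105 kN/m

Resolving forces along and normal to the sliding plane, with the horizontal anchor force T adding T·sinα to the effective normal force and T·cosα acting up the plane against the driving force:
FS = [c_jL + (W cosα + T sinα) tanφ_j] / [W sinα − T cosα]
Without the anchor: N' = 445.1 kN/m, driving T_d = 341.5 kN/m, resisting R = 0·11.6 + 445.1·tan35.6° = 318.6 kN/m, FS = 0.93.
Setting FS = 1.41 and solving for T:
1.41·(341.5 − T cos37.5°) = 318.6 + T sin37.5°·tan35.6°
T·(sin37.5°·tan35.6° + 1.41·cos37.5°) = 1.41·341.5 − 318.6
T·(0.6088·0.7159 + 1.41·0.7934) = 481.5 − 318.6 = 162.9
T·1.5545 = 162.9
T = 104.8 kN/m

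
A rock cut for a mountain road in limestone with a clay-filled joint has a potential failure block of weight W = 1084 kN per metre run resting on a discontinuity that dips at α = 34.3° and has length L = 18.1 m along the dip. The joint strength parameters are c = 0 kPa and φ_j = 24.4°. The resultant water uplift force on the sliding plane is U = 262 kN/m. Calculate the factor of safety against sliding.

FS = 0.47

Resolving the block weight along and normal to the plane and applying the Mohr–Coulomb strength on the joint:
N' = W cosα − U = 1084·cos34.3° − 262 = 633.5 kN/m
Driving force T = W sinα = 1084·sin34.3° = 610.9 kN/m
Resisting force R = c·L + N'·tanφ_j = 0·18.1 + 633.5·tan24.4° = 0.0 + 287.4 = 287.4 kN/m
FS = R / T = 287.4 / 610.9 = 0.470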